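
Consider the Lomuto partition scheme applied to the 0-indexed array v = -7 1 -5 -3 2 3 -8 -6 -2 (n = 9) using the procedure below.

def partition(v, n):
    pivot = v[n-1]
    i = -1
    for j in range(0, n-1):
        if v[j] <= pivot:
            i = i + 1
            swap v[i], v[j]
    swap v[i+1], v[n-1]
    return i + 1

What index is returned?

5

pivot = v[8] = -2; i = -1
j=0: v[0]=-7 ≤ -2 → i=0, swap v[0],v[0] (no change) → -7 1 -5 -3 2 3 -8 -6 -2
j=1: v[1]=1 > -2 → no swap
j=2: v[2]=-5 ≤ -2 → i=1, swap v[1],v[2] → -7 -5 1 -3 2 3 -8 -6 -2
j=3: v[3]=-3 ≤ -2 → i=2, swap v[2],v[3] → -7 -5 -3 1 2 3 -8 -6 -2
j=4: v[4]=2 > -2 → no swap
j=5: v[5]=3 > -2 → no swap
j=6: v[6]=-8 ≤ -2 → i=3, swap v[3],v[6] → -7 -5 -3 -8 2 3 1 -6 -2
j=7: v[7]=-6 ≤ -2 → i=4, swap v[4],v[7] → -7 -5 -3 -8 -6 3 1 2 -2
final swap v[5],v[8] → -7 -5 -3 -8 -6 -2 1 2 3; return 5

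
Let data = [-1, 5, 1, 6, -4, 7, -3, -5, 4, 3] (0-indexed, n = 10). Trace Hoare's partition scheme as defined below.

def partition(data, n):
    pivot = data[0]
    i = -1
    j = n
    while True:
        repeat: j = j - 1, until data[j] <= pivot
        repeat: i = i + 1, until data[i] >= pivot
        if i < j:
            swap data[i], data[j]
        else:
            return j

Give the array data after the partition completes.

pivot = data[0] = -1; i = -1, j = 10
j→7 (data[7]=-5≤-1), i→0 (data[0]=-1≥-1); i<j, swap → [-5, 5, 1, 6, -4, 7, -3, -1, 4, 3]
j→6 (data[6]=-3≤-1), i→1 (data[1]=5≥-1); i<j, swap → [-5, -3, 1, 6, -4, 7, 5, -1, 4, 3]
j→4 (data[4]=-4≤-1), i→2 (data[2]=1≥-1); i<j, swap → [-5, -3, -4, 6, 1, 7, 5, -1, 4, 3]
j→2, i→3; i≥j, return j=2. data = [-5, -3, -4, 6, 1, 7, 5, -1, 4, 3]

[-5, -3, -4, 6, 1, 7, 5, -1, 4, 3]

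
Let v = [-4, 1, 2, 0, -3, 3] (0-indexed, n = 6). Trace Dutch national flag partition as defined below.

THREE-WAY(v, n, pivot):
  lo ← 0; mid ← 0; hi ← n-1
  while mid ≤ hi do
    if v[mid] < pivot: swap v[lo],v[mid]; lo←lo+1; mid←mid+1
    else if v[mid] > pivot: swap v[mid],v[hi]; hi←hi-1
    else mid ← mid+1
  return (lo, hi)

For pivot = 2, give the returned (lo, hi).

pivot = 2; lo=0, mid=0, hi=5
v[mid]=-4<2: swap v[0],v[0]; lo=1,mid=1 → [-4, 1, 2, 0, -3, 3]
v[mid]=1<2: swap v[1],v[1]; lo=2,mid=2 → [-4, 1, 2, 0, -3, 3]
v[mid]=2=2: mid=3
v[mid]=0<2: swap v[2],v[3]; lo=3,mid=4 → [-4, 1, 0, 2, -3, 3]
v[mid]=-3<2: swap v[3],v[4]; lo=4,mid=5 → [-4, 1, 0, -3, 2, 3]
v[mid]=3>2: swap v[5],v[5]; hi=4 → [-4, 1, 0, -3, 2, 3]
end: lo=4, hi=4; v = [-4, 1, 0, -3, 2, 3]

(4, 4)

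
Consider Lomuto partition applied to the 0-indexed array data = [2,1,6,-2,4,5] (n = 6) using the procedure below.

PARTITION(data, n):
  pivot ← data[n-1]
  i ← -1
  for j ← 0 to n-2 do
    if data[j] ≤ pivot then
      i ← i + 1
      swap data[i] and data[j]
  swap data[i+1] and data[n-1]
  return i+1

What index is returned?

4

pivot = data[5] = 5; i = -1
j=0: data[0]=2 ≤ 5 → i=0, swap data[0],data[0] (no change) → [2,1,6,-2,4,5]
j=1: data[1]=1 ≤ 5 → i=1, swap data[1],data[1] (no change) → [2,1,6,-2,4,5]
j=2: data[2]=6 > 5 → no swap
j=3: data[3]=-2 ≤ 5 → i=2, swap data[2],data[3] → [2,1,-2,6,4,5]
j=4: data[4]=4 ≤ 5 → i=3, swap data[3],data[4] → [2,1,-2,4,6,5]
final swap data[4],data[5] → [2,1,-2,4,5,6]; return 4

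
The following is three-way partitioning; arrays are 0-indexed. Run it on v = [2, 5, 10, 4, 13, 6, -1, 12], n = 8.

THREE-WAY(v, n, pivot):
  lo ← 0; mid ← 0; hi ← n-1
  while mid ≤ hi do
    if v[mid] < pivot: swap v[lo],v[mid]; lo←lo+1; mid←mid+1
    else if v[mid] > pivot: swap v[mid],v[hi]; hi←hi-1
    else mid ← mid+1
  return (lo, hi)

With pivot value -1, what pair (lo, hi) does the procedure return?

pivot = -1; lo=0, mid=0, hi=7
v[mid]=2>-1: swap v[0],v[7]; hi=6 → [12, 5, 10, 4, 13, 6, -1, 2]
v[mid]=12>-1: swap v[0],v[6]; hi=5 → [-1, 5, 10, 4, 13, 6, 12, 2]
v[mid]=-1=-1: mid=1
v[mid]=5>-1: swap v[1],v[5]; hi=4 → [-1, 6, 10, 4, 13, 5, 12, 2]
v[mid]=6>-1: swap v[1],v[4]; hi=3 → [-1, 13, 10, 4, 6, 5, 12, 2]
v[mid]=13>-1: swap v[1],v[3]; hi=2 → [-1, 4, 10, 13, 6, 5, 12, 2]
v[mid]=4>-1: swap v[1],v[2]; hi=1 → [-1, 10, 4, 13, 6, 5, 12, 2]
v[mid]=10>-1: swap v[1],v[1]; hi=0 → [-1, 10, 4, 13, 6, 5, 12, 2]
end: lo=0, hi=0; v = [-1, 10, 4, 13, 6, 5, 12, 2]

(0, 0)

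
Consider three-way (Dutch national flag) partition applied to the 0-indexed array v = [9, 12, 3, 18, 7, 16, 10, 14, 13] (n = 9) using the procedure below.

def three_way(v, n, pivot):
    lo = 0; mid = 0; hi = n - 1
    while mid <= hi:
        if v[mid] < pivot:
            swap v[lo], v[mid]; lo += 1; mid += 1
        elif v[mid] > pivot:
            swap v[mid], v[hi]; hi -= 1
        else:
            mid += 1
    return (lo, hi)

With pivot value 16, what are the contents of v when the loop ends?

pivot = 16; lo=0, mid=0, hi=8
v[mid]=9<16: swap v[0],v[0]; lo=1,mid=1 → [9, 12, 3, 18, 7, 16, 10, 14, 13]
v[mid]=12<16: swap v[1],v[1]; lo=2,mid=2 → [9, 12, 3, 18, 7, 16, 10, 14, 13]
v[mid]=3<16: swap v[2],v[2]; lo=3,mid=3 → [9, 12, 3, 18, 7, 16, 10, 14, 13]
v[mid]=18>16: swap v[3],v[8]; hi=7 → [9, 12, 3, 13, 7, 16, 10, 14, 18]
v[mid]=13<16: swap v[3],v[3]; lo=4,mid=4 → [9, 12, 3, 13, 7, 16, 10, 14, 18]
v[mid]=7<16: swap v[4],v[4]; lo=5,mid=5 → [9, 12, 3, 13, 7, 16, 10, 14, 18]
v[mid]=16=16: mid=6
v[mid]=10<16: swap v[5],v[6]; lo=6,mid=7 → [9, 12, 3, 13, 7, 10, 16, 14, 18]
v[mid]=14<16: swap v[6],v[7]; lo=7,mid=8 → [9, 12, 3, 13, 7, 10, 14, 16, 18]
end: lo=7, hi=7; v = [9, 12, 3, 13, 7, 10, 14, 16, 18]

[9, 12, 3, 13, 7, 10, 14, 16, 18]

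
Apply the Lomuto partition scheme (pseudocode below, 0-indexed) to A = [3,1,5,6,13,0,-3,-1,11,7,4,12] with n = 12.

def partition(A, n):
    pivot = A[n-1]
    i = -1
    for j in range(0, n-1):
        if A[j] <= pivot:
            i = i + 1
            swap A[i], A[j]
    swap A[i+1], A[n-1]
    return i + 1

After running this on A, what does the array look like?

[3,1,5,6,0,-3,-1,11,7,4,12,13]

pivot=12, i=-1
j=0: 3≤12, i=0, swap(0,0) ⇒ [3,1,5,6,13,0,-3,-1,11,7,4,12]
j=1: 1≤12, i=1, swap(1,1) ⇒ [3,1,5,6,13,0,-3,-1,11,7,4,12]
j=2: 5≤12, i=2, swap(2,2) ⇒ [3,1,5,6,13,0,-3,-1,11,7,4,12]
j=3: 6≤12, i=3, swap(3,3) ⇒ [3,1,5,6,13,0,-3,-1,11,7,4,12]
j=4: 13>12, skip
j=5: 0≤12, i=4, swap(4,5) ⇒ [3,1,5,6,0,13,-3,-1,11,7,4,12]
j=6: -3≤12, i=5, swap(5,6) ⇒ [3,1,5,6,0,-3,13,-1,11,7,4,12]
j=7: -1≤12, i=6, swap(6,7) ⇒ [3,1,5,6,0,-3,-1,13,11,7,4,12]
j=8: 11≤12, i=7, swap(7,8) ⇒ [3,1,5,6,0,-3,-1,11,13,7,4,12]
j=9: 7≤12, i=8, swap(8,9) ⇒ [3,1,5,6,0,-3,-1,11,7,13,4,12]
j=10: 4≤12, i=9, swap(9,10) ⇒ [3,1,5,6,0,-3,-1,11,7,4,13,12]
swap(10,11) ⇒ [3,1,5,6,0,-3,-1,11,7,4,12,13]; return 10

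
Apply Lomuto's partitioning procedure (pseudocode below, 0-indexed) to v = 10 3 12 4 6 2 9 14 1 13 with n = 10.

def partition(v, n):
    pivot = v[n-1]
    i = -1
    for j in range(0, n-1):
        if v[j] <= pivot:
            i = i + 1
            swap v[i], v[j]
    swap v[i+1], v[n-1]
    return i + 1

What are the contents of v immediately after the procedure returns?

pivot = v[9] = 13; i = -1
j=0: v[0]=10 ≤ 13 → i=0, swap v[0],v[0] (no change) → 10 3 12 4 6 2 9 14 1 13
j=1: v[1]=3 ≤ 13 → i=1, swap v[1],v[1] (no change) → 10 3 12 4 6 2 9 14 1 13
j=2: v[2]=12 ≤ 13 → i=2, swap v[2],v[2] (no change) → 10 3 12 4 6 2 9 14 1 13
j=3: v[3]=4 ≤ 13 → i=3, swap v[3],v[3] (no change) → 10 3 12 4 6 2 9 14 1 13
j=4: v[4]=6 ≤ 13 → i=4, swap v[4],v[4] (no change) → 10 3 12 4 6 2 9 14 1 13
j=5: v[5]=2 ≤ 13 → i=5, swap v[5],v[5] (no change) → 10 3 12 4 6 2 9 14 1 13
j=6: v[6]=9 ≤ 13 → i=6, swap v[6],v[6] (no change) → 10 3 12 4 6 2 9 14 1 13
j=7: v[7]=14 > 13 → no swap
j=8: v[8]=1 ≤ 13 → i=7, swap v[7],v[8] → 10 3 12 4 6 2 9 1 14 13
final swap v[8],v[9] → 10 3 12 4 6 2 9 1 13 14; return 8

10 3 12 4 6 2 9 1 13 14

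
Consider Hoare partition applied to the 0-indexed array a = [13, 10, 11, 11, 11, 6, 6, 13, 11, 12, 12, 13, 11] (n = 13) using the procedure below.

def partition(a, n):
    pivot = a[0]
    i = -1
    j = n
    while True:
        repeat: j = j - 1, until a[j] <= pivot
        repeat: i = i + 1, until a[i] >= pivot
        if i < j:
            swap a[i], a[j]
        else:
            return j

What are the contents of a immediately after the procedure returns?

pivot = a[0] = 13; i = -1, j = 13
j→12 (a[12]=11≤13), i→0 (a[0]=13≥13); i<j, swap → [11, 10, 11, 11, 11, 6, 6, 13, 11, 12, 12, 13, 13]
j→11 (a[11]=13≤13), i→7 (a[7]=13≥13); i<j, swap → [11, 10, 11, 11, 11, 6, 6, 13, 11, 12, 12, 13, 13]
j→10, i→11; i≥j, return j=10. a = [11, 10, 11, 11, 11, 6, 6, 13, 11, 12, 12, 13, 13]

[11, 10, 11, 11, 11, 6, 6, 13, 11, 12, 12, 13, 13]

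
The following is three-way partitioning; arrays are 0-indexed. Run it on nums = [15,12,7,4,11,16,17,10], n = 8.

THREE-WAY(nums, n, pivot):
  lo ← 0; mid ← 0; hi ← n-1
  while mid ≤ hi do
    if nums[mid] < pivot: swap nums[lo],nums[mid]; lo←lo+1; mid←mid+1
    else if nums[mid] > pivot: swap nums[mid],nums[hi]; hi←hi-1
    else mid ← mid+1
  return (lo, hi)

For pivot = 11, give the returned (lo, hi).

lo=0 mid=0 hi=7
15>11: swap(0,7), hi=6 ⇒ [10,12,7,4,11,16,17,15]
10<11: swap(0,0), lo=1 mid=1 ⇒ [10,12,7,4,11,16,17,15]
12>11: swap(1,6), hi=5 ⇒ [10,17,7,4,11,16,12,15]
17>11: swap(1,5), hi=4 ⇒ [10,16,7,4,11,17,12,15]
16>11: swap(1,4), hi=3 ⇒ [10,11,7,4,16,17,12,15]
11=11: mid=2
7<11: swap(1,2), lo=2 mid=3 ⇒ [10,7,11,4,16,17,12,15]
4<11: swap(2,3), lo=3 mid=4 ⇒ [10,7,4,11,16,17,12,15]
done. lo=3 hi=3; nums=[10,7,4,11,16,17,12,15]

(3, 3)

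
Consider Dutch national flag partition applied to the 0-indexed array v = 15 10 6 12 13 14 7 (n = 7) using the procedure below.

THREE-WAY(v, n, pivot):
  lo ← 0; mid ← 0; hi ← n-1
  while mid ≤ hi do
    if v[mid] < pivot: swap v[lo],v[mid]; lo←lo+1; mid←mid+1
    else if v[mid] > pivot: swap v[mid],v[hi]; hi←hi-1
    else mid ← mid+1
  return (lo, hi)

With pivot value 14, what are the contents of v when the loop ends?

lo=0 mid=0 hi=6
15>14: swap(0,6), hi=5 ⇒ 7 10 6 12 13 14 15
7<14: swap(0,0), lo=1 mid=1 ⇒ 7 10 6 12 13 14 15
10<14: swap(1,1), lo=2 mid=2 ⇒ 7 10 6 12 13 14 15
6<14: swap(2,2), lo=3 mid=3 ⇒ 7 10 6 12 13 14 15
12<14: swap(3,3), lo=4 mid=4 ⇒ 7 10 6 12 13 14 15
13<14: swap(4,4), lo=5 mid=5 ⇒ 7 10 6 12 13 14 15
14=14: mid=6
done. lo=5 hi=5; v=7 10 6 12 13 14 15

7 10 6 12 13 14 15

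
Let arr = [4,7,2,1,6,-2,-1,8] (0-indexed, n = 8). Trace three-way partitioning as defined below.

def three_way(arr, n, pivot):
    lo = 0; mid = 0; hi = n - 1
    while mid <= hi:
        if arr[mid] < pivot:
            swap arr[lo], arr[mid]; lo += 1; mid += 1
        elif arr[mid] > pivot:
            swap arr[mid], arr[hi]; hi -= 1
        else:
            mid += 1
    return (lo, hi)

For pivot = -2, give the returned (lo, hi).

lo=0 mid=0 hi=7
4>-2: swap(0,7), hi=6 ⇒ [8,7,2,1,6,-2,-1,4]
8>-2: swap(0,6), hi=5 ⇒ [-1,7,2,1,6,-2,8,4]
-1>-2: swap(0,5), hi=4 ⇒ [-2,7,2,1,6,-1,8,4]
-2=-2: mid=1
7>-2: swap(1,4), hi=3 ⇒ [-2,6,2,1,7,-1,8,4]
6>-2: swap(1,3), hi=2 ⇒ [-2,1,2,6,7,-1,8,4]
1>-2: swap(1,2), hi=1 ⇒ [-2,2,1,6,7,-1,8,4]
2>-2: swap(1,1), hi=0 ⇒ [-2,2,1,6,7,-1,8,4]
done. lo=0 hi=0; arr=[-2,2,1,6,7,-1,8,4]

(0, 0)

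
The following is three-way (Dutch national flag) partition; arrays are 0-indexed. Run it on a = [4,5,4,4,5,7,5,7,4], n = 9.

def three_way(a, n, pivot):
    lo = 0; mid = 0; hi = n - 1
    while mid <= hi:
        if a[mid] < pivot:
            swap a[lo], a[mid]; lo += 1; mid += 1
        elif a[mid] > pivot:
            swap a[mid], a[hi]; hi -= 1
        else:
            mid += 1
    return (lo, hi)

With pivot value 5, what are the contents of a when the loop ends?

[4,4,4,4,5,5,5,7,7]

lo=0 mid=0 hi=8
4<5: swap(0,0), lo=1 mid=1 ⇒ [4,5,4,4,5,7,5,7,4]
5=5: mid=2
4<5: swap(1,2), lo=2 mid=3 ⇒ [4,4,5,4,5,7,5,7,4]
4<5: swap(2,3), lo=3 mid=4 ⇒ [4,4,4,5,5,7,5,7,4]
5=5: mid=5
7>5: swap(5,8), hi=7 ⇒ [4,4,4,5,5,4,5,7,7]
4<5: swap(3,5), lo=4 mid=6 ⇒ [4,4,4,4,5,5,5,7,7]
5=5: mid=7
7>5: swap(7,7), hi=6 ⇒ [4,4,4,4,5,5,5,7,7]
done. lo=4 hi=6; a=[4,4,4,4,5,5,5,7,7]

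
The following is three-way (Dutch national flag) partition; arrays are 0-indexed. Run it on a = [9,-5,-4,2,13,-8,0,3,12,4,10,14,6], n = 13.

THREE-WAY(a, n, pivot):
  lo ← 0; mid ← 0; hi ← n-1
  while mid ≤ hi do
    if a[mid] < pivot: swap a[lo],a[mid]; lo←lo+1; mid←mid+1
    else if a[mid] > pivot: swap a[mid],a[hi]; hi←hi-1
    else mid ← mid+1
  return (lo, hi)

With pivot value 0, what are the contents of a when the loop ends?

pivot = 0; lo=0, mid=0, hi=12
a[mid]=9>0: swap a[0],a[12]; hi=11 → [6,-5,-4,2,13,-8,0,3,12,4,10,14,9]
a[mid]=6>0: swap a[0],a[11]; hi=10 → [14,-5,-4,2,13,-8,0,3,12,4,10,6,9]
a[mid]=14>0: swap a[0],a[10]; hi=9 → [10,-5,-4,2,13,-8,0,3,12,4,14,6,9]
a[mid]=10>0: swap a[0],a[9]; hi=8 → [4,-5,-4,2,13,-8,0,3,12,10,14,6,9]
a[mid]=4>0: swap a[0],a[8]; hi=7 → [12,-5,-4,2,13,-8,0,3,4,10,14,6,9]
a[mid]=12>0: swap a[0],a[7]; hi=6 → [3,-5,-4,2,13,-8,0,12,4,10,14,6,9]
a[mid]=3>0: swap a[0],a[6]; hi=5 → [0,-5,-4,2,13,-8,3,12,4,10,14,6,9]
a[mid]=0=0: mid=1
a[mid]=-5<0: swap a[0],a[1]; lo=1,mid=2 → [-5,0,-4,2,13,-8,3,12,4,10,14,6,9]
a[mid]=-4<0: swap a[1],a[2]; lo=2,mid=3 → [-5,-4,0,2,13,-8,3,12,4,10,14,6,9]
a[mid]=2>0: swap a[3],a[5]; hi=4 → [-5,-4,0,-8,13,2,3,12,4,10,14,6,9]
a[mid]=-8<0: swap a[2],a[3]; lo=3,mid=4 → [-5,-4,-8,0,13,2,3,12,4,10,14,6,9]
a[mid]=13>0: swap a[4],a[4]; hi=3 → [-5,-4,-8,0,13,2,3,12,4,10,14,6,9]
end: lo=3, hi=3; a = [-5,-4,-8,0,13,2,3,12,4,10,14,6,9]

[-5,-4,-8,0,13,2,3,12,4,10,14,6,9]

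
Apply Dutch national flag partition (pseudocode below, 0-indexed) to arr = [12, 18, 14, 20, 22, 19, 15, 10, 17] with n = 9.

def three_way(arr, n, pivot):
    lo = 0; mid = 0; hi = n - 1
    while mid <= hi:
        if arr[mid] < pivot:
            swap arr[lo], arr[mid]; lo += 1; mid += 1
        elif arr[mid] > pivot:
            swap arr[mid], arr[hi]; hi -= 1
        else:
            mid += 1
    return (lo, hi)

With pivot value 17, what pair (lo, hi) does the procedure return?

(4, 4)

pivot = 17; lo=0, mid=0, hi=8
arr[mid]=12<17: swap arr[0],arr[0]; lo=1,mid=1 → [12, 18, 14, 20, 22, 19, 15, 10, 17]
arr[mid]=18>17: swap arr[1],arr[8]; hi=7 → [12, 17, 14, 20, 22, 19, 15, 10, 18]
arr[mid]=17=17: mid=2
arr[mid]=14<17: swap arr[1],arr[2]; lo=2,mid=3 → [12, 14, 17, 20, 22, 19, 15, 10, 18]
arr[mid]=20>17: swap arr[3],arr[7]; hi=6 → [12, 14, 17, 10, 22, 19, 15, 20, 18]
arr[mid]=10<17: swap arr[2],arr[3]; lo=3,mid=4 → [12, 14, 10, 17, 22, 19, 15, 20, 18]
arr[mid]=22>17: swap arr[4],arr[6]; hi=5 → [12, 14, 10, 17, 15, 19, 22, 20, 18]
arr[mid]=15<17: swap arr[3],arr[4]; lo=4,mid=5 → [12, 14, 10, 15, 17, 19, 22, 20, 18]
arr[mid]=19>17: swap arr[5],arr[5]; hi=4 → [12, 14, 10, 15, 17, 19, 22, 20, 18]
end: lo=4, hi=4; arr = [12, 14, 10, 15, 17, 19, 22, 20, 18]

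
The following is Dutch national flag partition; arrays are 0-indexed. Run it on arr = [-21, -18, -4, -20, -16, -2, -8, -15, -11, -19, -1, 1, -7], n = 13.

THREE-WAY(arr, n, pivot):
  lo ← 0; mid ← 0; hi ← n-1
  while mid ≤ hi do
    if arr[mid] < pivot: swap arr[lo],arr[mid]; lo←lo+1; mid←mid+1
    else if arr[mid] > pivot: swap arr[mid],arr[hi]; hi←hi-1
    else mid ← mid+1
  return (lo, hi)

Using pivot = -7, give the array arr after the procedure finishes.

[-21, -18, -20, -16, -19, -8, -15, -11, -7, -1, 1, -2, -4]

lo=0 mid=0 hi=12
-21<-7: swap(0,0), lo=1 mid=1 ⇒ [-21, -18, -4, -20, -16, -2, -8, -15, -11, -19, -1, 1, -7]
-18<-7: swap(1,1), lo=2 mid=2 ⇒ [-21, -18, -4, -20, -16, -2, -8, -15, -11, -19, -1, 1, -7]
-4>-7: swap(2,12), hi=11 ⇒ [-21, -18, -7, -20, -16, -2, -8, -15, -11, -19, -1, 1, -4]
-7=-7: mid=3
-20<-7: swap(2,3), lo=3 mid=4 ⇒ [-21, -18, -20, -7, -16, -2, -8, -15, -11, -19, -1, 1, -4]
-16<-7: swap(3,4), lo=4 mid=5 ⇒ [-21, -18, -20, -16, -7, -2, -8, -15, -11, -19, -1, 1, -4]
-2>-7: swap(5,11), hi=10 ⇒ [-21, -18, -20, -16, -7, 1, -8, -15, -11, -19, -1, -2, -4]
1>-7: swap(5,10), hi=9 ⇒ [-21, -18, -20, -16, -7, -1, -8, -15, -11, -19, 1, -2, -4]
-1>-7: swap(5,9), hi=8 ⇒ [-21, -18, -20, -16, -7, -19, -8, -15, -11, -1, 1, -2, -4]
-19<-7: swap(4,5), lo=5 mid=6 ⇒ [-21, -18, -20, -16, -19, -7, -8, -15, -11, -1, 1, -2, -4]
-8<-7: swap(5,6), lo=6 mid=7 ⇒ [-21, -18, -20, -16, -19, -8, -7, -15, -11, -1, 1, -2, -4]
-15<-7: swap(6,7), lo=7 mid=8 ⇒ [-21, -18, -20, -16, -19, -8, -15, -7, -11, -1, 1, -2, -4]
-11<-7: swap(7,8), lo=8 mid=9 ⇒ [-21, -18, -20, -16, -19, -8, -15, -11, -7, -1, 1, -2, -4]
done. lo=8 hi=8; arr=[-21, -18, -20, -16, -19, -8, -15, -11, -7, -1, 1, -2, -4]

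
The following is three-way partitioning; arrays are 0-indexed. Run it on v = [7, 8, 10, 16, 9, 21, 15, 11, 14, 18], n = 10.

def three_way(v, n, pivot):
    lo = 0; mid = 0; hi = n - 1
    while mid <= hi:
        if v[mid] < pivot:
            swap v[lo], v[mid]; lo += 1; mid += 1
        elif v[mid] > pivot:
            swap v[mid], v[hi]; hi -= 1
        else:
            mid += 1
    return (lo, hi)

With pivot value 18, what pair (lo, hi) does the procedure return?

(8, 8)

lo=0 mid=0 hi=9
7<18: swap(0,0), lo=1 mid=1 ⇒ [7, 8, 10, 16, 9, 21, 15, 11, 14, 18]
8<18: swap(1,1), lo=2 mid=2 ⇒ [7, 8, 10, 16, 9, 21, 15, 11, 14, 18]
10<18: swap(2,2), lo=3 mid=3 ⇒ [7, 8, 10, 16, 9, 21, 15, 11, 14, 18]
16<18: swap(3,3), lo=4 mid=4 ⇒ [7, 8, 10, 16, 9, 21, 15, 11, 14, 18]
9<18: swap(4,4), lo=5 mid=5 ⇒ [7, 8, 10, 16, 9, 21, 15, 11, 14, 18]
21>18: swap(5,9), hi=8 ⇒ [7, 8, 10, 16, 9, 18, 15, 11, 14, 21]
18=18: mid=6
15<18: swap(5,6), lo=6 mid=7 ⇒ [7, 8, 10, 16, 9, 15, 18, 11, 14, 21]
11<18: swap(6,7), lo=7 mid=8 ⇒ [7, 8, 10, 16, 9, 15, 11, 18, 14, 21]
14<18: swap(7,8), lo=8 mid=9 ⇒ [7, 8, 10, 16, 9, 15, 11, 14, 18, 21]
done. lo=8 hi=8; v=[7, 8, 10, 16, 9, 15, 11, 14, 18, 21]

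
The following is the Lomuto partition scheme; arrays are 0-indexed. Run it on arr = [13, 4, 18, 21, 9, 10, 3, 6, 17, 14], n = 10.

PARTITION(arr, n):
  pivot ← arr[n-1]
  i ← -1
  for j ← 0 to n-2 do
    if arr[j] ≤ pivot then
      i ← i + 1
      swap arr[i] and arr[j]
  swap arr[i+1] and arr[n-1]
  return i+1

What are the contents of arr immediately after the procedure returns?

pivot = arr[9] = 14; i = -1
j=0: arr[0]=13 ≤ 14 → i=0, swap arr[0],arr[0] (no change) → [13, 4, 18, 21, 9, 10, 3, 6, 17, 14]
j=1: arr[1]=4 ≤ 14 → i=1, swap arr[1],arr[1] (no change) → [13, 4, 18, 21, 9, 10, 3, 6, 17, 14]
j=2: arr[2]=18 > 14 → no swap
j=3: arr[3]=21 > 14 → no swap
j=4: arr[4]=9 ≤ 14 → i=2, swap arr[2],arr[4] → [13, 4, 9, 21, 18, 10, 3, 6, 17, 14]
j=5: arr[5]=10 ≤ 14 → i=3, swap arr[3],arr[5] → [13, 4, 9, 10, 18, 21, 3, 6, 17, 14]
j=6: arr[6]=3 ≤ 14 → i=4, swap arr[4],arr[6] → [13, 4, 9, 10, 3, 21, 18, 6, 17, 14]
j=7: arr[7]=6 ≤ 14 → i=5, swap arr[5],arr[7] → [13, 4, 9, 10, 3, 6, 18, 21, 17, 14]
j=8: arr[8]=17 > 14 → no swap
final swap arr[6],arr[9] → [13, 4, 9, 10, 3, 6, 14, 21, 17, 18]; return 6

[13, 4, 9, 10, 3, 6, 14, 21, 17, 18]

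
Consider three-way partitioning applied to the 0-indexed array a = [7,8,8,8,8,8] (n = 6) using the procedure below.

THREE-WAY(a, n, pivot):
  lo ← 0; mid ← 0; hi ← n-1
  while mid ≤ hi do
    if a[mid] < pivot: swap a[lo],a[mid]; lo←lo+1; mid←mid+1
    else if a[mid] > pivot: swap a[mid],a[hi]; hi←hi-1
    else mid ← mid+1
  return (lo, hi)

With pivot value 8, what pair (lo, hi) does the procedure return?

lo=0 mid=0 hi=5
7<8: swap(0,0), lo=1 mid=1 ⇒ [7,8,8,8,8,8]
8=8: mid=2
8=8: mid=3
8=8: mid=4
8=8: mid=5
8=8: mid=6
done. lo=1 hi=5; a=[7,8,8,8,8,8]

(1, 5)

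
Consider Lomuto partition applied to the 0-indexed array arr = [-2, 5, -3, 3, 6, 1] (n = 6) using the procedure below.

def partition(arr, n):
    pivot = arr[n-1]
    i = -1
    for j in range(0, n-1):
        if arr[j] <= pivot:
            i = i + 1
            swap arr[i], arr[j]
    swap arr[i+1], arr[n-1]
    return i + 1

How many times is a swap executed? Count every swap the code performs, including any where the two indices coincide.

pivot = arr[5] = 1; i = -1
j=0: arr[0]=-2 ≤ 1 → i=0, swap arr[0],arr[0] (no change) → [-2, 5, -3, 3, 6, 1]
j=1: arr[1]=5 > 1 → no swap
j=2: arr[2]=-3 ≤ 1 → i=1, swap arr[1],arr[2] → [-2, -3, 5, 3, 6, 1]
j=3: arr[3]=3 > 1 → no swap
j=4: arr[4]=6 > 1 → no swap
final swap arr[2],arr[5] → [-2, -3, 1, 3, 6, 5]; return 2

3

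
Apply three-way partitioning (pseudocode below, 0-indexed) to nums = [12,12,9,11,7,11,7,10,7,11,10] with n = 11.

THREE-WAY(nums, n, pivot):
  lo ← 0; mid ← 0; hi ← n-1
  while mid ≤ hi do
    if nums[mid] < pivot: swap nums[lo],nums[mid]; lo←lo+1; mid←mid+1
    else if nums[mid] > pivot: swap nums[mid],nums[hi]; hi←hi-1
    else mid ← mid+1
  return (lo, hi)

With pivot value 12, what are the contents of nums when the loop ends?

[9,11,7,11,7,10,7,11,10,12,12]

lo=0 mid=0 hi=10
12=12: mid=1
12=12: mid=2
9<12: swap(0,2), lo=1 mid=3 ⇒ [9,12,12,11,7,11,7,10,7,11,10]
11<12: swap(1,3), lo=2 mid=4 ⇒ [9,11,12,12,7,11,7,10,7,11,10]
7<12: swap(2,4), lo=3 mid=5 ⇒ [9,11,7,12,12,11,7,10,7,11,10]
11<12: swap(3,5), lo=4 mid=6 ⇒ [9,11,7,11,12,12,7,10,7,11,10]
7<12: swap(4,6), lo=5 mid=7 ⇒ [9,11,7,11,7,12,12,10,7,11,10]
10<12: swap(5,7), lo=6 mid=8 ⇒ [9,11,7,11,7,10,12,12,7,11,10]
7<12: swap(6,8), lo=7 mid=9 ⇒ [9,11,7,11,7,10,7,12,12,11,10]
11<12: swap(7,9), lo=8 mid=10 ⇒ [9,11,7,11,7,10,7,11,12,12,10]
10<12: swap(8,10), lo=9 mid=11 ⇒ [9,11,7,11,7,10,7,11,10,12,12]
done. lo=9 hi=10; nums=[9,11,7,11,7,10,7,11,10,12,12]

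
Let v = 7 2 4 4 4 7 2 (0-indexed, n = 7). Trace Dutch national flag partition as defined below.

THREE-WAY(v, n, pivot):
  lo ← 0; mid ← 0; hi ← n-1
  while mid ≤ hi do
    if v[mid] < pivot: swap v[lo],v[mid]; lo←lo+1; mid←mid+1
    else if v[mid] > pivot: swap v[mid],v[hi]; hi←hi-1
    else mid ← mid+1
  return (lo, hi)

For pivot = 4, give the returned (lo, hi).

pivot = 4; lo=0, mid=0, hi=6
v[mid]=7>4: swap v[0],v[6]; hi=5 → 2 2 4 4 4 7 7
v[mid]=2<4: swap v[0],v[0]; lo=1,mid=1 → 2 2 4 4 4 7 7
v[mid]=2<4: swap v[1],v[1]; lo=2,mid=2 → 2 2 4 4 4 7 7
v[mid]=4=4: mid=3
v[mid]=4=4: mid=4
v[mid]=4=4: mid=5
v[mid]=7>4: swap v[5],v[5]; hi=4 → 2 2 4 4 4 7 7
end: lo=2, hi=4; v = 2 2 4 4 4 7 7

(2, 4)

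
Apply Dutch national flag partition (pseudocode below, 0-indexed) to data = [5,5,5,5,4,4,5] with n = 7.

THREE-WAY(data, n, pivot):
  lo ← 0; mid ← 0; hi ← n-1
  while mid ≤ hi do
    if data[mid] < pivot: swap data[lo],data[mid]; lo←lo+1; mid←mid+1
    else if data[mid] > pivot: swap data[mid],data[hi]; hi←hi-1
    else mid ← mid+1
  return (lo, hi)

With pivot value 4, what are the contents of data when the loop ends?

[4,4,5,5,5,5,5]

pivot = 4; lo=0, mid=0, hi=6
data[mid]=5>4: swap data[0],data[6]; hi=5 → [5,5,5,5,4,4,5]
data[mid]=5>4: swap data[0],data[5]; hi=4 → [4,5,5,5,4,5,5]
data[mid]=4=4: mid=1
data[mid]=5>4: swap data[1],data[4]; hi=3 → [4,4,5,5,5,5,5]
data[mid]=4=4: mid=2
data[mid]=5>4: swap data[2],data[3]; hi=2 → [4,4,5,5,5,5,5]
data[mid]=5>4: swap data[2],data[2]; hi=1 → [4,4,5,5,5,5,5]
end: lo=0, hi=1; data = [4,4,5,5,5,5,5]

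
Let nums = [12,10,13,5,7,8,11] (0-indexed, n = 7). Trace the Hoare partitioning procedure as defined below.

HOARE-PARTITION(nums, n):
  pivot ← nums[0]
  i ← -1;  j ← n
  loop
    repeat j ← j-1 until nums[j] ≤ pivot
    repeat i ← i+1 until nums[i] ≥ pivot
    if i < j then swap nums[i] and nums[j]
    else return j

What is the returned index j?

4

pivot = nums[0] = 12; i = -1, j = 7
j→6 (nums[6]=11≤12), i→0 (nums[0]=12≥12); i<j, swap → [11,10,13,5,7,8,12]
j→5 (nums[5]=8≤12), i→2 (nums[2]=13≥12); i<j, swap → [11,10,8,5,7,13,12]
j→4, i→5; i≥j, return j=4. nums = [11,10,8,5,7,13,12]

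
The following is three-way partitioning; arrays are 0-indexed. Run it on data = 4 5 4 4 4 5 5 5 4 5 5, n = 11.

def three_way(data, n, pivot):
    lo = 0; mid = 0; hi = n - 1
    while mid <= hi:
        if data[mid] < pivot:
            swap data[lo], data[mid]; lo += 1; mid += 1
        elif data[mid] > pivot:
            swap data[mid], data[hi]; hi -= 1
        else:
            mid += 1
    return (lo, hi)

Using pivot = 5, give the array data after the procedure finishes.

4 4 4 4 4 5 5 5 5 5 5

pivot = 5; lo=0, mid=0, hi=10
data[mid]=4<5: swap data[0],data[0]; lo=1,mid=1 → 4 5 4 4 4 5 5 5 4 5 5
data[mid]=5=5: mid=2
data[mid]=4<5: swap data[1],data[2]; lo=2,mid=3 → 4 4 5 4 4 5 5 5 4 5 5
data[mid]=4<5: swap data[2],data[3]; lo=3,mid=4 → 4 4 4 5 4 5 5 5 4 5 5
data[mid]=4<5: swap data[3],data[4]; lo=4,mid=5 → 4 4 4 4 5 5 5 5 4 5 5
data[mid]=5=5: mid=6
data[mid]=5=5: mid=7
data[mid]=5=5: mid=8
data[mid]=4<5: swap data[4],data[8]; lo=5,mid=9 → 4 4 4 4 4 5 5 5 5 5 5
data[mid]=5=5: mid=10
data[mid]=5=5: mid=11
end: lo=5, hi=10; data = 4 4 4 4 4 5 5 5 5 5 5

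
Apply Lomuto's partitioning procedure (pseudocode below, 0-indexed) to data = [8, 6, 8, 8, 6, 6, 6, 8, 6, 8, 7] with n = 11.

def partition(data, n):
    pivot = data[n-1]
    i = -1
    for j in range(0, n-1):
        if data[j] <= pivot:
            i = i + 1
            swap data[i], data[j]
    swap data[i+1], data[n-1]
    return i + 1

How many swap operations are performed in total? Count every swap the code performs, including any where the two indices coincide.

6

pivot=7, i=-1
j=0: 8>7, skip
j=1: 6≤7, i=0, swap(0,1) ⇒ [6, 8, 8, 8, 6, 6, 6, 8, 6, 8, 7]
j=2: 8>7, skip
j=3: 8>7, skip
j=4: 6≤7, i=1, swap(1,4) ⇒ [6, 6, 8, 8, 8, 6, 6, 8, 6, 8, 7]
j=5: 6≤7, i=2, swap(2,5) ⇒ [6, 6, 6, 8, 8, 8, 6, 8, 6, 8, 7]
j=6: 6≤7, i=3, swap(3,6) ⇒ [6, 6, 6, 6, 8, 8, 8, 8, 6, 8, 7]
j=7: 8>7, skip
j=8: 6≤7, i=4, swap(4,8) ⇒ [6, 6, 6, 6, 6, 8, 8, 8, 8, 8, 7]
j=9: 8>7, skip
swap(5,10) ⇒ [6, 6, 6, 6, 6, 7, 8, 8, 8, 8, 8]; return 5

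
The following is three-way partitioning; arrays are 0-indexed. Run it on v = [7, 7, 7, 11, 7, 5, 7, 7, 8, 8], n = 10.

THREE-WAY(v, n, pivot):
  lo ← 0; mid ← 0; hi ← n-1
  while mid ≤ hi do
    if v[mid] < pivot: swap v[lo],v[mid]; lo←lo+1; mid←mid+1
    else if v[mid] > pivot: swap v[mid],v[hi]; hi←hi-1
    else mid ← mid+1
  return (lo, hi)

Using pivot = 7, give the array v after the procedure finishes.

[5, 7, 7, 7, 7, 7, 7, 8, 8, 11]

lo=0 mid=0 hi=9
7=7: mid=1
7=7: mid=2
7=7: mid=3
11>7: swap(3,9), hi=8 ⇒ [7, 7, 7, 8, 7, 5, 7, 7, 8, 11]
8>7: swap(3,8), hi=7 ⇒ [7, 7, 7, 8, 7, 5, 7, 7, 8, 11]
8>7: swap(3,7), hi=6 ⇒ [7, 7, 7, 7, 7, 5, 7, 8, 8, 11]
7=7: mid=4
7=7: mid=5
5<7: swap(0,5), lo=1 mid=6 ⇒ [5, 7, 7, 7, 7, 7, 7, 8, 8, 11]
7=7: mid=7
done. lo=1 hi=6; v=[5, 7, 7, 7, 7, 7, 7, 8, 8, 11]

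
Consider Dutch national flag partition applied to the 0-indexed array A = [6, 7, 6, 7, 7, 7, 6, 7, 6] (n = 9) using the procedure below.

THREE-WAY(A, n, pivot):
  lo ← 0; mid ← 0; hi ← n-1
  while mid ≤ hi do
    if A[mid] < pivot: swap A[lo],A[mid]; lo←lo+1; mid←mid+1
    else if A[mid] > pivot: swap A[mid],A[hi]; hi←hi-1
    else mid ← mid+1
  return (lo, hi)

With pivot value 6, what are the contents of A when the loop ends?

[6, 6, 6, 6, 7, 7, 7, 7, 7]

lo=0 mid=0 hi=8
6=6: mid=1
7>6: swap(1,8), hi=7 ⇒ [6, 6, 6, 7, 7, 7, 6, 7, 7]
6=6: mid=2
6=6: mid=3
7>6: swap(3,7), hi=6 ⇒ [6, 6, 6, 7, 7, 7, 6, 7, 7]
7>6: swap(3,6), hi=5 ⇒ [6, 6, 6, 6, 7, 7, 7, 7, 7]
6=6: mid=4
7>6: swap(4,5), hi=4 ⇒ [6, 6, 6, 6, 7, 7, 7, 7, 7]
7>6: swap(4,4), hi=3 ⇒ [6, 6, 6, 6, 7, 7, 7, 7, 7]
done. lo=0 hi=3; A=[6, 6, 6, 6, 7, 7, 7, 7, 7]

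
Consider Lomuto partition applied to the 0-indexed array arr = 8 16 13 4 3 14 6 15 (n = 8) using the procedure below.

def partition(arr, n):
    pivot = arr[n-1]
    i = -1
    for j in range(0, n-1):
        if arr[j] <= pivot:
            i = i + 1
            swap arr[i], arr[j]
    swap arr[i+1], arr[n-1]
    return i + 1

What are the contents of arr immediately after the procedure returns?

pivot=15, i=-1
j=0: 8≤15, i=0, swap(0,0) ⇒ 8 16 13 4 3 14 6 15
j=1: 16>15, skip
j=2: 13≤15, i=1, swap(1,2) ⇒ 8 13 16 4 3 14 6 15
j=3: 4≤15, i=2, swap(2,3) ⇒ 8 13 4 16 3 14 6 15
j=4: 3≤15, i=3, swap(3,4) ⇒ 8 13 4 3 16 14 6 15
j=5: 14≤15, i=4, swap(4,5) ⇒ 8 13 4 3 14 16 6 15
j=6: 6≤15, i=5, swap(5,6) ⇒ 8 13 4 3 14 6 16 15
swap(6,7) ⇒ 8 13 4 3 14 6 15 16; return 6

8 13 4 3 14 6 15 16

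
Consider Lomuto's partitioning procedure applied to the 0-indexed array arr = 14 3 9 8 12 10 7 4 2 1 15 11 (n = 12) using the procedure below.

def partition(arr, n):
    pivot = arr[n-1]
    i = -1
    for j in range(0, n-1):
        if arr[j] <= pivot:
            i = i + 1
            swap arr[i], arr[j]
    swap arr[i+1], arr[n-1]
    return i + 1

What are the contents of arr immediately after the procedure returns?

3 9 8 10 7 4 2 1 11 14 15 12

pivot=11, i=-1
j=0: 14>11, skip
j=1: 3≤11, i=0, swap(0,1) ⇒ 3 14 9 8 12 10 7 4 2 1 15 11
j=2: 9≤11, i=1, swap(1,2) ⇒ 3 9 14 8 12 10 7 4 2 1 15 11
j=3: 8≤11, i=2, swap(2,3) ⇒ 3 9 8 14 12 10 7 4 2 1 15 11
j=4: 12>11, skip
j=5: 10≤11, i=3, swap(3,5) ⇒ 3 9 8 10 12 14 7 4 2 1 15 11
j=6: 7≤11, i=4, swap(4,6) ⇒ 3 9 8 10 7 14 12 4 2 1 15 11
j=7: 4≤11, i=5, swap(5,7) ⇒ 3 9 8 10 7 4 12 14 2 1 15 11
j=8: 2≤11, i=6, swap(6,8) ⇒ 3 9 8 10 7 4 2 14 12 1 15 11
j=9: 1≤11, i=7, swap(7,9) ⇒ 3 9 8 10 7 4 2 1 12 14 15 11
j=10: 15>11, skip
swap(8,11) ⇒ 3 9 8 10 7 4 2 1 11 14 15 12; return 8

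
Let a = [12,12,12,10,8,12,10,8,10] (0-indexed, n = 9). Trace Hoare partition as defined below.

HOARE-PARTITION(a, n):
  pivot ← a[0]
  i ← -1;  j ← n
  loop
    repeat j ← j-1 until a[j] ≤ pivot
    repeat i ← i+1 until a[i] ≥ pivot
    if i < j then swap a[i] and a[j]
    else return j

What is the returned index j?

5

pivot=12
j stops at 8 (10), i stops at 0 (12); swap ⇒ [10,12,12,10,8,12,10,8,12]
j stops at 7 (8), i stops at 1 (12); swap ⇒ [10,8,12,10,8,12,10,12,12]
j stops at 6 (10), i stops at 2 (12); swap ⇒ [10,8,10,10,8,12,12,12,12]
j stops at 5, i stops at 5; i≥j ⇒ return 5. a=[10,8,10,10,8,12,12,12,12]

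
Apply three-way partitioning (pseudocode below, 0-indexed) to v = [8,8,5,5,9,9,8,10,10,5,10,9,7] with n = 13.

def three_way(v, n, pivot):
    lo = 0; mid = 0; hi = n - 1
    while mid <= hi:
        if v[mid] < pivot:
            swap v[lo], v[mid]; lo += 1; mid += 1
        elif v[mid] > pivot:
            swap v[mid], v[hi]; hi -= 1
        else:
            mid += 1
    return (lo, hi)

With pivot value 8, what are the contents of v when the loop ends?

lo=0 mid=0 hi=12
8=8: mid=1
8=8: mid=2
5<8: swap(0,2), lo=1 mid=3 ⇒ [5,8,8,5,9,9,8,10,10,5,10,9,7]
5<8: swap(1,3), lo=2 mid=4 ⇒ [5,5,8,8,9,9,8,10,10,5,10,9,7]
9>8: swap(4,12), hi=11 ⇒ [5,5,8,8,7,9,8,10,10,5,10,9,9]
7<8: swap(2,4), lo=3 mid=5 ⇒ [5,5,7,8,8,9,8,10,10,5,10,9,9]
9>8: swap(5,11), hi=10 ⇒ [5,5,7,8,8,9,8,10,10,5,10,9,9]
9>8: swap(5,10), hi=9 ⇒ [5,5,7,8,8,10,8,10,10,5,9,9,9]
10>8: swap(5,9), hi=8 ⇒ [5,5,7,8,8,5,8,10,10,10,9,9,9]
5<8: swap(3,5), lo=4 mid=6 ⇒ [5,5,7,5,8,8,8,10,10,10,9,9,9]
8=8: mid=7
10>8: swap(7,8), hi=7 ⇒ [5,5,7,5,8,8,8,10,10,10,9,9,9]
10>8: swap(7,7), hi=6 ⇒ [5,5,7,5,8,8,8,10,10,10,9,9,9]
done. lo=4 hi=6; v=[5,5,7,5,8,8,8,10,10,10,9,9,9]

[5,5,7,5,8,8,8,10,10,10,9,9,9]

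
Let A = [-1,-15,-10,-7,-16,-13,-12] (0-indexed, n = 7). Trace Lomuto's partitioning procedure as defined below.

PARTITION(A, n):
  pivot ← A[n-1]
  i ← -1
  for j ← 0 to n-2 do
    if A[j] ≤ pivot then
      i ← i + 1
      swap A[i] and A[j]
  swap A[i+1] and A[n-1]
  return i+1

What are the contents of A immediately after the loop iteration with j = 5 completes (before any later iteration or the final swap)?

pivot = A[6] = -12; i = -1
j=0: A[0]=-1 > -12 → no swap
j=1: A[1]=-15 ≤ -12 → i=0, swap A[0],A[1] → [-15,-1,-10,-7,-16,-13,-12]
j=2: A[2]=-10 > -12 → no swap
j=3: A[3]=-7 > -12 → no swap
j=4: A[4]=-16 ≤ -12 → i=1, swap A[1],A[4] → [-15,-16,-10,-7,-1,-13,-12]
j=5: A[5]=-13 ≤ -12 → i=2, swap A[2],A[5] → [-15,-16,-13,-7,-1,-10,-12]
(after j=5) A = [-15,-16,-13,-7,-1,-10,-12]

[-15,-16,-13,-7,-1,-10,-12]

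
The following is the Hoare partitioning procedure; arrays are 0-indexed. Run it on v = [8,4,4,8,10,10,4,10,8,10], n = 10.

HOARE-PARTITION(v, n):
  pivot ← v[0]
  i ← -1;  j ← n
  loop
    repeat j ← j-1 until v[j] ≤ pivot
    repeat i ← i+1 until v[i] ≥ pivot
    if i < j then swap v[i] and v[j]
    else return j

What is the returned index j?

pivot=8
j stops at 8 (8), i stops at 0 (8); swap ⇒ [8,4,4,8,10,10,4,10,8,10]
j stops at 6 (4), i stops at 3 (8); swap ⇒ [8,4,4,4,10,10,8,10,8,10]
j stops at 3, i stops at 4; i≥j ⇒ return 3. v=[8,4,4,4,10,10,8,10,8,10]

3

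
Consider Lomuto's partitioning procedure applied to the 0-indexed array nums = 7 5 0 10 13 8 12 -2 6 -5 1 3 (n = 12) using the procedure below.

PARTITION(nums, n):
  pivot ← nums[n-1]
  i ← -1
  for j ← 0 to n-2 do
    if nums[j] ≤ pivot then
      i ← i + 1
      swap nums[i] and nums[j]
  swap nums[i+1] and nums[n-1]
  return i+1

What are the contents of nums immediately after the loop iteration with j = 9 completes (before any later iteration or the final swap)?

0 -2 -5 10 13 8 12 5 6 7 1 3

pivot = nums[11] = 3; i = -1
j=0: nums[0]=7 > 3 → no swap
j=1: nums[1]=5 > 3 → no swap
j=2: nums[2]=0 ≤ 3 → i=0, swap nums[0],nums[2] → 0 5 7 10 13 8 12 -2 6 -5 1 3
j=3: nums[3]=10 > 3 → no swap
j=4: nums[4]=13 > 3 → no swap
j=5: nums[5]=8 > 3 → no swap
j=6: nums[6]=12 > 3 → no swap
j=7: nums[7]=-2 ≤ 3 → i=1, swap nums[1],nums[7] → 0 -2 7 10 13 8 12 5 6 -5 1 3
j=8: nums[8]=6 > 3 → no swap
j=9: nums[9]=-5 ≤ 3 → i=2, swap nums[2],nums[9] → 0 -2 -5 10 13 8 12 5 6 7 1 3
(after j=9) nums = 0 -2 -5 10 13 8 12 5 6 7 1 3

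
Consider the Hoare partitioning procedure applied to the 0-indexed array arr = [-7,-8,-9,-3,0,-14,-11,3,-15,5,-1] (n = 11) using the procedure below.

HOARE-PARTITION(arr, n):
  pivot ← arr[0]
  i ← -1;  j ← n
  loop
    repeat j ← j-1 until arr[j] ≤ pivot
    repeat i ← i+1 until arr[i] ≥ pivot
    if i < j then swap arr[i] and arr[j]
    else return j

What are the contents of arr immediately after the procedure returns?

pivot = arr[0] = -7; i = -1, j = 11
j→8 (arr[8]=-15≤-7), i→0 (arr[0]=-7≥-7); i<j, swap → [-15,-8,-9,-3,0,-14,-11,3,-7,5,-1]
j→6 (arr[6]=-11≤-7), i→3 (arr[3]=-3≥-7); i<j, swap → [-15,-8,-9,-11,0,-14,-3,3,-7,5,-1]
j→5 (arr[5]=-14≤-7), i→4 (arr[4]=0≥-7); i<j, swap → [-15,-8,-9,-11,-14,0,-3,3,-7,5,-1]
j→4, i→5; i≥j, return j=4. arr = [-15,-8,-9,-11,-14,0,-3,3,-7,5,-1]

[-15,-8,-9,-11,-14,0,-3,3,-7,5,-1]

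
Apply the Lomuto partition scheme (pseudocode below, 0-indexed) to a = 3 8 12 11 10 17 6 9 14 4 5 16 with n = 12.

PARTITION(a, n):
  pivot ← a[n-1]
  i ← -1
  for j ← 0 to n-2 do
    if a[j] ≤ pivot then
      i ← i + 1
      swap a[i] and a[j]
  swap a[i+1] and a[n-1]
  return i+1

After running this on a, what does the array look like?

3 8 12 11 10 6 9 14 4 5 16 17

pivot = a[11] = 16; i = -1
j=0: a[0]=3 ≤ 16 → i=0, swap a[0],a[0] (no change) → 3 8 12 11 10 17 6 9 14 4 5 16
j=1: a[1]=8 ≤ 16 → i=1, swap a[1],a[1] (no change) → 3 8 12 11 10 17 6 9 14 4 5 16
j=2: a[2]=12 ≤ 16 → i=2, swap a[2],a[2] (no change) → 3 8 12 11 10 17 6 9 14 4 5 16
j=3: a[3]=11 ≤ 16 → i=3, swap a[3],a[3] (no change) → 3 8 12 11 10 17 6 9 14 4 5 16
j=4: a[4]=10 ≤ 16 → i=4, swap a[4],a[4] (no change) → 3 8 12 11 10 17 6 9 14 4 5 16
j=5: a[5]=17 > 16 → no swap
j=6: a[6]=6 ≤ 16 → i=5, swap a[5],a[6] → 3 8 12 11 10 6 17 9 14 4 5 16
j=7: a[7]=9 ≤ 16 → i=6, swap a[6],a[7] → 3 8 12 11 10 6 9 17 14 4 5 16
j=8: a[8]=14 ≤ 16 → i=7, swap a[7],a[8] → 3 8 12 11 10 6 9 14 17 4 5 16
j=9: a[9]=4 ≤ 16 → i=8, swap a[8],a[9] → 3 8 12 11 10 6 9 14 4 17 5 16
j=10: a[10]=5 ≤ 16 → i=9, swap a[9],a[10] → 3 8 12 11 10 6 9 14 4 5 17 16
final swap a[10],a[11] → 3 8 12 11 10 6 9 14 4 5 16 17; return 10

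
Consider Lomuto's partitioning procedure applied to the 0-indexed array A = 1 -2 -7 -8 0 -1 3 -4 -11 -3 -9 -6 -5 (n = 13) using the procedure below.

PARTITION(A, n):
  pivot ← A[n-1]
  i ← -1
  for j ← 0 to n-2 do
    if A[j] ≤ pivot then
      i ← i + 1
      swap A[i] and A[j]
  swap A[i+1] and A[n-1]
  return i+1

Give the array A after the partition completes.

-7 -8 -11 -9 -6 -5 3 -4 1 -3 -2 0 -1

pivot=-5, i=-1
j=0: 1>-5, skip
j=1: -2>-5, skip
j=2: -7≤-5, i=0, swap(0,2) ⇒ -7 -2 1 -8 0 -1 3 -4 -11 -3 -9 -6 -5
j=3: -8≤-5, i=1, swap(1,3) ⇒ -7 -8 1 -2 0 -1 3 -4 -11 -3 -9 -6 -5
j=4: 0>-5, skip
j=5: -1>-5, skip
j=6: 3>-5, skip
j=7: -4>-5, skip
j=8: -11≤-5, i=2, swap(2,8) ⇒ -7 -8 -11 -2 0 -1 3 -4 1 -3 -9 -6 -5
j=9: -3>-5, skip
j=10: -9≤-5, i=3, swap(3,10) ⇒ -7 -8 -11 -9 0 -1 3 -4 1 -3 -2 -6 -5
j=11: -6≤-5, i=4, swap(4,11) ⇒ -7 -8 -11 -9 -6 -1 3 -4 1 -3 -2 0 -5
swap(5,12) ⇒ -7 -8 -11 -9 -6 -5 3 -4 1 -3 -2 0 -1; return 5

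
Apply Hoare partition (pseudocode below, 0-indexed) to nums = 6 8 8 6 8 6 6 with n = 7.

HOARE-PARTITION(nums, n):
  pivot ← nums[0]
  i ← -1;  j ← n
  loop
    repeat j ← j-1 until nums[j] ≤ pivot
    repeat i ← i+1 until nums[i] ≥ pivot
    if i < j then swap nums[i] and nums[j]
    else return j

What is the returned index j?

2

pivot=6
j stops at 6 (6), i stops at 0 (6); swap ⇒ 6 8 8 6 8 6 6
j stops at 5 (6), i stops at 1 (8); swap ⇒ 6 6 8 6 8 8 6
j stops at 3 (6), i stops at 2 (8); swap ⇒ 6 6 6 8 8 8 6
j stops at 2, i stops at 3; i≥j ⇒ return 2. nums=6 6 6 8 8 8 6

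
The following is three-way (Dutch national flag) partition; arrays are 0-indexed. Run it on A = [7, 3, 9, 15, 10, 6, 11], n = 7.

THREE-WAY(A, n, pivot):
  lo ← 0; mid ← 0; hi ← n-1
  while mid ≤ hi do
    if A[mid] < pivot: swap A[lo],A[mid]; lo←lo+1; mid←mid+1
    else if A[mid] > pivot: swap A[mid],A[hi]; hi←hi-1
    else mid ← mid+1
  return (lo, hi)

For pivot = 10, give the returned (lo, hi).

pivot = 10; lo=0, mid=0, hi=6
A[mid]=7<10: swap A[0],A[0]; lo=1,mid=1 → [7, 3, 9, 15, 10, 6, 11]
A[mid]=3<10: swap A[1],A[1]; lo=2,mid=2 → [7, 3, 9, 15, 10, 6, 11]
A[mid]=9<10: swap A[2],A[2]; lo=3,mid=3 → [7, 3, 9, 15, 10, 6, 11]
A[mid]=15>10: swap A[3],A[6]; hi=5 → [7, 3, 9, 11, 10, 6, 15]
A[mid]=11>10: swap A[3],A[5]; hi=4 → [7, 3, 9, 6, 10, 11, 15]
A[mid]=6<10: swap A[3],A[3]; lo=4,mid=4 → [7, 3, 9, 6, 10, 11, 15]
A[mid]=10=10: mid=5
end: lo=4, hi=4; A = [7, 3, 9, 6, 10, 11, 15]

(4, 4)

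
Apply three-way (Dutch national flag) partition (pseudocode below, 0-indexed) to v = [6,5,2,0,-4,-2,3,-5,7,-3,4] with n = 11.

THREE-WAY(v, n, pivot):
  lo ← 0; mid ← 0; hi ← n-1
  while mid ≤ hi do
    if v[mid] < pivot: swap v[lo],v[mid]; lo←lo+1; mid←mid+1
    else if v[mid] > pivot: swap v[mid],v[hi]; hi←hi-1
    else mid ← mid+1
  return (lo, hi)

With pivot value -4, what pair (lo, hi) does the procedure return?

pivot = -4; lo=0, mid=0, hi=10
v[mid]=6>-4: swap v[0],v[10]; hi=9 → [4,5,2,0,-4,-2,3,-5,7,-3,6]
v[mid]=4>-4: swap v[0],v[9]; hi=8 → [-3,5,2,0,-4,-2,3,-5,7,4,6]
v[mid]=-3>-4: swap v[0],v[8]; hi=7 → [7,5,2,0,-4,-2,3,-5,-3,4,6]
v[mid]=7>-4: swap v[0],v[7]; hi=6 → [-5,5,2,0,-4,-2,3,7,-3,4,6]
v[mid]=-5<-4: swap v[0],v[0]; lo=1,mid=1 → [-5,5,2,0,-4,-2,3,7,-3,4,6]
v[mid]=5>-4: swap v[1],v[6]; hi=5 → [-5,3,2,0,-4,-2,5,7,-3,4,6]
v[mid]=3>-4: swap v[1],v[5]; hi=4 → [-5,-2,2,0,-4,3,5,7,-3,4,6]
v[mid]=-2>-4: swap v[1],v[4]; hi=3 → [-5,-4,2,0,-2,3,5,7,-3,4,6]
v[mid]=-4=-4: mid=2
v[mid]=2>-4: swap v[2],v[3]; hi=2 → [-5,-4,0,2,-2,3,5,7,-3,4,6]
v[mid]=0>-4: swap v[2],v[2]; hi=1 → [-5,-4,0,2,-2,3,5,7,-3,4,6]
end: lo=1, hi=1; v = [-5,-4,0,2,-2,3,5,7,-3,4,6]

(1, 1)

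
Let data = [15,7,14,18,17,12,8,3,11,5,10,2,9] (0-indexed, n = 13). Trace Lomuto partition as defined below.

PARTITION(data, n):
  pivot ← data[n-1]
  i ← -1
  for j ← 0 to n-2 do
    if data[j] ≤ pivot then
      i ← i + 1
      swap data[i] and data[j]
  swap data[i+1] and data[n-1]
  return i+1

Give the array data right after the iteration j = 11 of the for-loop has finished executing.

[7,8,3,5,2,12,15,14,11,18,10,17,9]

pivot = data[12] = 9; i = -1
j=0: data[0]=15 > 9 → no swap
j=1: data[1]=7 ≤ 9 → i=0, swap data[0],data[1] → [7,15,14,18,17,12,8,3,11,5,10,2,9]
j=2: data[2]=14 > 9 → no swap
j=3: data[3]=18 > 9 → no swap
j=4: data[4]=17 > 9 → no swap
j=5: data[5]=12 > 9 → no swap
j=6: data[6]=8 ≤ 9 → i=1, swap data[1],data[6] → [7,8,14,18,17,12,15,3,11,5,10,2,9]
j=7: data[7]=3 ≤ 9 → i=2, swap data[2],data[7] → [7,8,3,18,17,12,15,14,11,5,10,2,9]
j=8: data[8]=11 > 9 → no swap
j=9: data[9]=5 ≤ 9 → i=3, swap data[3],data[9] → [7,8,3,5,17,12,15,14,11,18,10,2,9]
j=10: data[10]=10 > 9 → no swap
j=11: data[11]=2 ≤ 9 → i=4, swap data[4],data[11] → [7,8,3,5,2,12,15,14,11,18,10,17,9]
(after j=11) data = [7,8,3,5,2,12,15,14,11,18,10,17,9]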